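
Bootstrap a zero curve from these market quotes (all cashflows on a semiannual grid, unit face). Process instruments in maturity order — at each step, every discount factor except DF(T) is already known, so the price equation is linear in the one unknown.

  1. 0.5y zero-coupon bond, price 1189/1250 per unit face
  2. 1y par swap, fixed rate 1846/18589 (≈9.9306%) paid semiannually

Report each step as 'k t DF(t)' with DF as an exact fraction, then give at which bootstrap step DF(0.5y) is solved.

step 1 [0.5y] zero: DF = P = 1189/1250 ≈ 0.951200
step 2 [1y] swap r/2=923/18589: DF=(1 − 923/18589·(0.951200))/(1+923/18589) = 9077/10000 ≈ 0.907700

1 1/2 1189/1250
2 1 9077/10000
DF(0.5y) is solved at step 1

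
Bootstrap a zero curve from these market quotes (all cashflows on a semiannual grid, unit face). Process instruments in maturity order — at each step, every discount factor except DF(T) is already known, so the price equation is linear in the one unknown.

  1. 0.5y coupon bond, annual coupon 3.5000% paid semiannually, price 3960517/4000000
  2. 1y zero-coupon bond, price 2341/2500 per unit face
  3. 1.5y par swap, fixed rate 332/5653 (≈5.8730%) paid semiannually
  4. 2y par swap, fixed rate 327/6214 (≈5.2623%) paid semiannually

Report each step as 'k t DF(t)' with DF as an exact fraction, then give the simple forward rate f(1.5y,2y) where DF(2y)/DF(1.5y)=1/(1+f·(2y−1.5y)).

step 1 [0.5y] bond c/2=7/400: DF=(3960517/4000000 − 7/400·(0))/(1+7/400) = 9731/10000 ≈ 0.973100
step 2 [1y] zero: DF = P = 2341/2500 ≈ 0.936400
step 3 [1.5y] swap r/2=166/5653: DF=(1 − 166/5653·(0.973100+0.936400))/(1+166/5653) = 917/1000 ≈ 0.917000
step 4 [2y] swap r/2=327/12428: DF=(1 − 327/12428·(0.973100+0.936400+0.917000))/(1+327/12428) = 9019/10000 ≈ 0.901900

1 1/2 9731/10000
2 1 2341/2500
3 3/2 917/1000
4 2 9019/10000
f(1.5y,2y) = ((917/1000)/(9019/10000) − 1)/(1/2) = 302/9019 ≈ 3.3485%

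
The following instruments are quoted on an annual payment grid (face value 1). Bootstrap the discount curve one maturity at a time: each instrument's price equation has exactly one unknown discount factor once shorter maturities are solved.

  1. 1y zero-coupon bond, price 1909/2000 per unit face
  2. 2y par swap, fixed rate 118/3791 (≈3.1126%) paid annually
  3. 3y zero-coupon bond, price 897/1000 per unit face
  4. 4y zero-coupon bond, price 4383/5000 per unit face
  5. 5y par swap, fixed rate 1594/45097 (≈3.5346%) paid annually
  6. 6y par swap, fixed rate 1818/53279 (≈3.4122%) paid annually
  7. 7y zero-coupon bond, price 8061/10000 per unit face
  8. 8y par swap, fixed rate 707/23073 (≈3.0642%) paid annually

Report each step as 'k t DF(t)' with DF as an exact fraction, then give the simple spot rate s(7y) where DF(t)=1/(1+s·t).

step 1 [1y] zero: DF = P = 1909/2000 ≈ 0.954500
step 2 [2y] swap r/1=118/3791: DF=(1 − 118/3791·(0.954500))/(1+118/3791) = 941/1000 ≈ 0.941000
step 3 [3y] zero: DF = P = 897/1000 ≈ 0.897000
step 4 [4y] zero: DF = P = 4383/5000 ≈ 0.876600
step 5 [5y] swap r/1=1594/45097: DF=(1 − 1594/45097·(0.954500+0.941000+0.897000+0.876600))/(1+1594/45097) = 4203/5000 ≈ 0.840600
step 6 [6y] swap r/1=1818/53279: DF=(1 − 1818/53279·(0.954500+0.941000+0.897000+0.876600+0.840600))/(1+1818/53279) = 4091/5000 ≈ 0.818200
step 7 [7y] zero: DF = P = 8061/10000 ≈ 0.806100
step 8 [8y] swap r/1=707/23073: DF=(1 − 707/23073·(0.954500+0.941000+0.897000+0.876600+0.840600+0.818200+0.806100))/(1+707/23073) = 7879/10000 ≈ 0.787900

1 1 1909/2000
2 2 941/1000
3 3 897/1000
4 4 4383/5000
5 5 4203/5000
6 6 4091/5000
7 7 8061/10000
8 8 7879/10000
s(7y) = (1/(8061/10000) − 1)/(7) = 277/8061 ≈ 3.4363%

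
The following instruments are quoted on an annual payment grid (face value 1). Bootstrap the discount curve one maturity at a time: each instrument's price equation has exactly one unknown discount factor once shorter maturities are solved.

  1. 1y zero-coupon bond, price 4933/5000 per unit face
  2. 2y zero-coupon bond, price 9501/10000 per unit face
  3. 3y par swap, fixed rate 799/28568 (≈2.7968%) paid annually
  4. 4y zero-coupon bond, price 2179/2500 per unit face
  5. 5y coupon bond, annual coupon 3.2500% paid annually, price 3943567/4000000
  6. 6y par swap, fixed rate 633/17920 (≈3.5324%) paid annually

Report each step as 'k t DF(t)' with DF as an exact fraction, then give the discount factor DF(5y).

1 1 4933/5000
2 2 9501/10000
3 3 9201/10000
4 4 2179/2500
5 5 67/80
6 6 8101/10000
DF(5y) = 67/80 ≈ 0.837500

step 1 [1y] zero: DF = P = 4933/5000 ≈ 0.986600
step 2 [2y] zero: DF = P = 9501/10000 ≈ 0.950100
step 3 [3y] swap r/1=799/28568: DF=(1 − 799/28568·(0.986600+0.950100))/(1+799/28568) = 9201/10000 ≈ 0.920100
step 4 [4y] zero: DF = P = 2179/2500 ≈ 0.871600
step 5 [5y] bond c/1=13/400: DF=(3943567/4000000 − 13/400·(0.986600+0.950100+0.920100+0.871600))/(1+13/400) = 67/80 ≈ 0.837500
step 6 [6y] swap r/1=633/17920: DF=(1 − 633/17920·(0.986600+0.950100+0.920100+0.871600+0.837500))/(1+633/17920) = 8101/10000 ≈ 0.810100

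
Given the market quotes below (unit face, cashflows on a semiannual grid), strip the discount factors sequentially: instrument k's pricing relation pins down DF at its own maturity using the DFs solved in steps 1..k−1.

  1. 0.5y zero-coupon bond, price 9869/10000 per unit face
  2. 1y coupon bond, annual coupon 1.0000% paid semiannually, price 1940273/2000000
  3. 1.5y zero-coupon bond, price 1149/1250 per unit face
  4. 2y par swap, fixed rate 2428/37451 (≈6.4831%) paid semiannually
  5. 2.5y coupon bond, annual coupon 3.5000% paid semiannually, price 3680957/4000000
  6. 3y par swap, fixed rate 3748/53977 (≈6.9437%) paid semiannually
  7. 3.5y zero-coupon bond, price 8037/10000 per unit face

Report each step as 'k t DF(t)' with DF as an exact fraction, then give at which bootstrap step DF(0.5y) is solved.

step 1 [0.5y] zero: DF = P = 9869/10000 ≈ 0.986900
step 2 [1y] bond c/2=1/200: DF=(1940273/2000000 − 1/200·(0.986900))/(1+1/200) = 2401/2500 ≈ 0.960400
step 3 [1.5y] zero: DF = P = 1149/1250 ≈ 0.919200
step 4 [2y] swap r/2=1214/37451: DF=(1 − 1214/37451·(0.986900+0.960400+0.919200))/(1+1214/37451) = 4393/5000 ≈ 0.878600
step 5 [2.5y] bond c/2=7/400: DF=(3680957/4000000 − 7/400·(0.986900+0.960400+0.919200+0.878600))/(1+7/400) = 21/25 ≈ 0.840000
step 6 [3y] swap r/2=1874/53977: DF=(1 − 1874/53977·(0.986900+0.960400+0.919200+0.878600+0.840000))/(1+1874/53977) = 4063/5000 ≈ 0.812600
step 7 [3.5y] zero: DF = P = 8037/10000 ≈ 0.803700

1 1/2 9869/10000
2 1 2401/2500
3 3/2 1149/1250
4 2 4393/5000
5 5/2 21/25
6 3 4063/5000
7 7/2 8037/10000
DF(0.5y) is solved at step 1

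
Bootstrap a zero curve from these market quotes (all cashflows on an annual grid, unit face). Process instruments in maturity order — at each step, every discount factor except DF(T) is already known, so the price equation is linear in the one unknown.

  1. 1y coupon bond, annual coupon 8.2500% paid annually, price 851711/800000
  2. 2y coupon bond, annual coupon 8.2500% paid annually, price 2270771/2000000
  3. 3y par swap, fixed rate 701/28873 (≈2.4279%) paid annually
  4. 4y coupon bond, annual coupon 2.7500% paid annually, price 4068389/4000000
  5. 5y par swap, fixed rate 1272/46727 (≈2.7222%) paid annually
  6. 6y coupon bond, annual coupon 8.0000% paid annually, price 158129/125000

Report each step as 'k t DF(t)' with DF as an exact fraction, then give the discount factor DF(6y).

1 1 1967/2000
2 2 9739/10000
3 3 9299/10000
4 4 4563/5000
5 5 1091/1250
6 6 2063/2500
DF(6y) = 2063/2500 ≈ 0.825200

step 1 [1y] bond c/1=33/400: DF=(851711/800000 − 33/400·(0))/(1+33/400) = 1967/2000 ≈ 0.983500
step 2 [2y] bond c/1=33/400: DF=(2270771/2000000 − 33/400·(0.983500))/(1+33/400) = 9739/10000 ≈ 0.973900
step 3 [3y] swap r/1=701/28873: DF=(1 − 701/28873·(0.983500+0.973900))/(1+701/28873) = 9299/10000 ≈ 0.929900
step 4 [4y] bond c/1=11/400: DF=(4068389/4000000 − 11/400·(0.983500+0.973900+0.929900))/(1+11/400) = 4563/5000 ≈ 0.912600
step 5 [5y] swap r/1=1272/46727: DF=(1 − 1272/46727·(0.983500+0.973900+0.929900+0.912600))/(1+1272/46727) = 1091/1250 ≈ 0.872800
step 6 [6y] bond c/1=2/25: DF=(158129/125000 − 2/25·(0.983500+0.973900+0.929900+0.912600+0.872800))/(1+2/25) = 2063/2500 ≈ 0.825200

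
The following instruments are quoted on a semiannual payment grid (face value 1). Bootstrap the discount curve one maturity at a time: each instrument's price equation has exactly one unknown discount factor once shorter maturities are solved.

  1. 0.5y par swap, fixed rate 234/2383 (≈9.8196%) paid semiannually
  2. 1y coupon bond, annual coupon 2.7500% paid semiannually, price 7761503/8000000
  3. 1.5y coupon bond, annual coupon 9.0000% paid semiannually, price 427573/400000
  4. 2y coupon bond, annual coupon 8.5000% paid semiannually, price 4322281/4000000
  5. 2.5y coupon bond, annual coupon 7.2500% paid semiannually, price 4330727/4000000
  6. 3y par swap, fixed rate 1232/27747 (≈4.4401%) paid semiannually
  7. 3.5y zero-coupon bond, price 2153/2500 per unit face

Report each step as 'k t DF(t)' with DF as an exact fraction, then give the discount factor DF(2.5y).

1 1/2 2383/2500
2 1 9441/10000
3 3/2 2353/2500
4 2 1151/1250
5 5/2 9133/10000
6 3 548/625
7 7/2 2153/2500
DF(2.5y) = 9133/10000 ≈ 0.913300

step 1 [0.5y] swap r/2=117/2383: DF=(1 − 117/2383·(0))/(1+117/2383) = 2383/2500 ≈ 0.953200
step 2 [1y] bond c/2=11/800: DF=(7761503/8000000 − 11/800·(0.953200))/(1+11/800) = 9441/10000 ≈ 0.944100
step 3 [1.5y] bond c/2=9/200: DF=(427573/400000 − 9/200·(0.953200+0.944100))/(1+9/200) = 2353/2500 ≈ 0.941200
step 4 [2y] bond c/2=17/400: DF=(4322281/4000000 − 17/400·(0.953200+0.944100+0.941200))/(1+17/400) = 1151/1250 ≈ 0.920800
step 5 [2.5y] bond c/2=29/800: DF=(4330727/4000000 − 29/800·(0.953200+0.944100+0.941200+0.920800))/(1+29/800) = 9133/10000 ≈ 0.913300
step 6 [3y] swap r/2=616/27747: DF=(1 − 616/27747·(0.953200+0.944100+0.941200+0.920800+0.913300))/(1+616/27747) = 548/625 ≈ 0.876800
step 7 [3.5y] zero: DF = P = 2153/2500 ≈ 0.861200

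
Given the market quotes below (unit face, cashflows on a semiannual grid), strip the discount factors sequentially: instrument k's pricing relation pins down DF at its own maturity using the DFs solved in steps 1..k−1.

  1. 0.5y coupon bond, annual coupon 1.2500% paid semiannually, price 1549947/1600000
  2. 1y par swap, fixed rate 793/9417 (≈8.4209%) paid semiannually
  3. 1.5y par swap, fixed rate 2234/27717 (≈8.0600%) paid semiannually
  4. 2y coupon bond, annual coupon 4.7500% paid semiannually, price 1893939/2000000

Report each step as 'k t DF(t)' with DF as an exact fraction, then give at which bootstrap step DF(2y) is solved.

1 1/2 9627/10000
2 1 9207/10000
3 3/2 8883/10000
4 2 8607/10000
DF(2y) is solved at step 4

step 1 [0.5y] bond c/2=1/160: DF=(1549947/1600000 − 1/160·(0))/(1+1/160) = 9627/10000 ≈ 0.962700
step 2 [1y] swap r/2=793/18834: DF=(1 − 793/18834·(0.962700))/(1+793/18834) = 9207/10000 ≈ 0.920700
step 3 [1.5y] swap r/2=1117/27717: DF=(1 − 1117/27717·(0.962700+0.920700))/(1+1117/27717) = 8883/10000 ≈ 0.888300
step 4 [2y] bond c/2=19/800: DF=(1893939/2000000 − 19/800·(0.962700+0.920700+0.888300))/(1+19/800) = 8607/10000 ≈ 0.860700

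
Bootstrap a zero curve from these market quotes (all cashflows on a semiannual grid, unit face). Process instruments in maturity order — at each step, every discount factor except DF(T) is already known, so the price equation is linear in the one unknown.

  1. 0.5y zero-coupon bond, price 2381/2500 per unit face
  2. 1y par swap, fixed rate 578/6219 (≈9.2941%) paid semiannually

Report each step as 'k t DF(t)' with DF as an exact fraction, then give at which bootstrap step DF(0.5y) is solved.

step 1 [0.5y] zero: DF = P = 2381/2500 ≈ 0.952400
step 2 [1y] swap r/2=289/6219: DF=(1 − 289/6219·(0.952400))/(1+289/6219) = 9133/10000 ≈ 0.913300

1 1/2 2381/2500
2 1 9133/10000
DF(0.5y) is solved at step 1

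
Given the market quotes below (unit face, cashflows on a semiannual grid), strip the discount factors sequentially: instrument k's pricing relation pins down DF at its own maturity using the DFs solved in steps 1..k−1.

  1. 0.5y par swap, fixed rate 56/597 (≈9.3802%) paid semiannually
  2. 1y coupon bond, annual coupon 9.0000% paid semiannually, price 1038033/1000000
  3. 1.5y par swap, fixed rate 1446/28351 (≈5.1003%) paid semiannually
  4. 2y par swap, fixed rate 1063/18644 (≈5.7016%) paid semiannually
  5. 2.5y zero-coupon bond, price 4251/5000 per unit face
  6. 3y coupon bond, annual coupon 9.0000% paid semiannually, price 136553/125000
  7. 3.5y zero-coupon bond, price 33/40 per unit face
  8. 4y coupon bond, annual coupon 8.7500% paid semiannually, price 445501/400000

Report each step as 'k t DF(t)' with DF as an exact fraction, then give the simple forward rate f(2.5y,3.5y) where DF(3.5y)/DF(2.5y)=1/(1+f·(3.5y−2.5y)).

1 1/2 597/625
2 1 4761/5000
3 3/2 9277/10000
4 2 8937/10000
5 5/2 4251/5000
6 3 4241/5000
7 7/2 33/40
8 4 161/200
f(2.5y,3.5y) = ((4251/5000)/(33/40) − 1)/(1) = 42/1375 ≈ 3.0545%

step 1 [0.5y] swap r/2=28/597: DF=(1 − 28/597·(0))/(1+28/597) = 597/625 ≈ 0.955200
step 2 [1y] bond c/2=9/200: DF=(1038033/1000000 − 9/200·(0.955200))/(1+9/200) = 4761/5000 ≈ 0.952200
step 3 [1.5y] swap r/2=723/28351: DF=(1 − 723/28351·(0.955200+0.952200))/(1+723/28351) = 9277/10000 ≈ 0.927700
step 4 [2y] swap r/2=1063/37288: DF=(1 − 1063/37288·(0.955200+0.952200+0.927700))/(1+1063/37288) = 8937/10000 ≈ 0.893700
step 5 [2.5y] zero: DF = P = 4251/5000 ≈ 0.850200
step 6 [3y] bond c/2=9/200: DF=(136553/125000 − 9/200·(0.955200+0.952200+0.927700+0.893700+0.850200))/(1+9/200) = 4241/5000 ≈ 0.848200
step 7 [3.5y] zero: DF = P = 33/40 ≈ 0.825000
step 8 [4y] bond c/2=7/160: DF=(445501/400000 − 7/160·(0.955200+0.952200+0.927700+0.893700+0.850200+0.848200+0.825000))/(1+7/160) = 161/200 ≈ 0.805000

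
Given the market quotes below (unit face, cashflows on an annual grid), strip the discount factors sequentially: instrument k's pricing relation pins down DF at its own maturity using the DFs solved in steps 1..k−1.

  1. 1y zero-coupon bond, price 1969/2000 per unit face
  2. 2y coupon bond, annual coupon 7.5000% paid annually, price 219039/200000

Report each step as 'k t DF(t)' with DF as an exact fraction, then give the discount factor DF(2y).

step 1 [1y] zero: DF = P = 1969/2000 ≈ 0.984500
step 2 [2y] bond c/1=3/40: DF=(219039/200000 − 3/40·(0.984500))/(1+3/40) = 9501/10000 ≈ 0.950100

1 1 1969/2000
2 2 9501/10000
DF(2y) = 9501/10000 ≈ 0.950100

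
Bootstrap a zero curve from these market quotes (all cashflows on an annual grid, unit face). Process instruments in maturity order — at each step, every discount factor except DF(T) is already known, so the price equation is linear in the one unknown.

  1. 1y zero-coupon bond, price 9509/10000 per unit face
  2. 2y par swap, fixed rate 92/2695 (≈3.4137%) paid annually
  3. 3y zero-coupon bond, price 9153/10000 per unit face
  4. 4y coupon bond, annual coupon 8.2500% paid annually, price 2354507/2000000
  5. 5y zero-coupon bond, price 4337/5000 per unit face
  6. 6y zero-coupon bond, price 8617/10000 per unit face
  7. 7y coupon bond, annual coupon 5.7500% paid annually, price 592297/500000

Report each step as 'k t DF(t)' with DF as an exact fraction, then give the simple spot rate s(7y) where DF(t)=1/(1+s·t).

step 1 [1y] zero: DF = P = 9509/10000 ≈ 0.950900
step 2 [2y] swap r/1=92/2695: DF=(1 − 92/2695·(0.950900))/(1+92/2695) = 2339/2500 ≈ 0.935600
step 3 [3y] zero: DF = P = 9153/10000 ≈ 0.915300
step 4 [4y] bond c/1=33/400: DF=(2354507/2000000 − 33/400·(0.950900+0.935600+0.915300))/(1+33/400) = 437/500 ≈ 0.874000
step 5 [5y] zero: DF = P = 4337/5000 ≈ 0.867400
step 6 [6y] zero: DF = P = 8617/10000 ≈ 0.861700
step 7 [7y] bond c/1=23/400: DF=(592297/500000 − 23/400·(0.950900+0.935600+0.915300+0.874000+0.867400+0.861700))/(1+23/400) = 8263/10000 ≈ 0.826300

1 1 9509/10000
2 2 2339/2500
3 3 9153/10000
4 4 437/500
5 5 4337/5000
6 6 8617/10000
7 7 8263/10000
s(7y) = (1/(8263/10000) − 1)/(7) = 1737/57841 ≈ 3.0031%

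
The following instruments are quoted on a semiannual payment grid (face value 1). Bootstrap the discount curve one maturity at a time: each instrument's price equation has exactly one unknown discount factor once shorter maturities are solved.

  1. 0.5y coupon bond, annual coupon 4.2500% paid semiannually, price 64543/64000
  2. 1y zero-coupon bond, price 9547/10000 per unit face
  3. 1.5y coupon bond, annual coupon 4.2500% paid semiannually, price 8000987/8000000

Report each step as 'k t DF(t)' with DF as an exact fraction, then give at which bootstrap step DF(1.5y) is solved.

step 1 [0.5y] bond c/2=17/800: DF=(64543/64000 − 17/800·(0))/(1+17/800) = 79/80 ≈ 0.987500
step 2 [1y] zero: DF = P = 9547/10000 ≈ 0.954700
step 3 [1.5y] bond c/2=17/800: DF=(8000987/8000000 − 17/800·(0.987500+0.954700))/(1+17/800) = 9389/10000 ≈ 0.938900

1 1/2 79/80
2 1 9547/10000
3 3/2 9389/10000
DF(1.5y) is solved at step 3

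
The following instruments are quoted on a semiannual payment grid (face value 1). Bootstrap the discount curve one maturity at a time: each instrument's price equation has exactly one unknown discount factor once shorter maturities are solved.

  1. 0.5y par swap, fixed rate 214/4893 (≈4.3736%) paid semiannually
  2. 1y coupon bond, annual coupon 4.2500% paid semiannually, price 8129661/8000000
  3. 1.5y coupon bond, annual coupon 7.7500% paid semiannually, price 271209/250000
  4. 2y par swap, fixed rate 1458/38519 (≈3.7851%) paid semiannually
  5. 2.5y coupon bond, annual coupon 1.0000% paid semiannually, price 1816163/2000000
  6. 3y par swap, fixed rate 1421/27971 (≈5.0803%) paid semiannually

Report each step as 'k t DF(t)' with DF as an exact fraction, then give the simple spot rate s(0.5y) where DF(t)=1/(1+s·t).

step 1 [0.5y] swap r/2=107/4893: DF=(1 − 107/4893·(0))/(1+107/4893) = 4893/5000 ≈ 0.978600
step 2 [1y] bond c/2=17/800: DF=(8129661/8000000 − 17/800·(0.978600))/(1+17/800) = 9747/10000 ≈ 0.974700
step 3 [1.5y] bond c/2=31/800: DF=(271209/250000 − 31/800·(0.978600+0.974700))/(1+31/800) = 1943/2000 ≈ 0.971500
step 4 [2y] swap r/2=729/38519: DF=(1 − 729/38519·(0.978600+0.974700+0.971500))/(1+729/38519) = 9271/10000 ≈ 0.927100
step 5 [2.5y] bond c/2=1/200: DF=(1816163/2000000 − 1/200·(0.978600+0.974700+0.971500+0.927100))/(1+1/200) = 2211/2500 ≈ 0.884400
step 6 [3y] swap r/2=1421/55942: DF=(1 − 1421/55942·(0.978600+0.974700+0.971500+0.927100+0.884400))/(1+1421/55942) = 8579/10000 ≈ 0.857900

1 1/2 4893/5000
2 1 9747/10000
3 3/2 1943/2000
4 2 9271/10000
5 5/2 2211/2500
6 3 8579/10000
s(0.5y) = (1/(4893/5000) − 1)/(1/2) = 214/4893 ≈ 4.3736%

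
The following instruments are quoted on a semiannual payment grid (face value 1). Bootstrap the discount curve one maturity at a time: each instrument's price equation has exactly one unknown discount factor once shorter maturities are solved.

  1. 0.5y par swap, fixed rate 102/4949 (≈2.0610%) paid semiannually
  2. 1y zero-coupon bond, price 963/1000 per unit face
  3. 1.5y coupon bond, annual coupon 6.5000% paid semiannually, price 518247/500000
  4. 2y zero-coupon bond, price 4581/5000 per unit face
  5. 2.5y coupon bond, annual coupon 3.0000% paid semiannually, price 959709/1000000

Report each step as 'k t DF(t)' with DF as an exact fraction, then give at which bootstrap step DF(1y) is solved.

step 1 [0.5y] swap r/2=51/4949: DF=(1 − 51/4949·(0))/(1+51/4949) = 4949/5000 ≈ 0.989800
step 2 [1y] zero: DF = P = 963/1000 ≈ 0.963000
step 3 [1.5y] bond c/2=13/400: DF=(518247/500000 − 13/400·(0.989800+0.963000))/(1+13/400) = 589/625 ≈ 0.942400
step 4 [2y] zero: DF = P = 4581/5000 ≈ 0.916200
step 5 [2.5y] bond c/2=3/200: DF=(959709/1000000 − 3/200·(0.989800+0.963000+0.942400+0.916200))/(1+3/200) = 2223/2500 ≈ 0.889200

1 1/2 4949/5000
2 1 963/1000
3 3/2 589/625
4 2 4581/5000
5 5/2 2223/2500
DF(1y) is solved at step 2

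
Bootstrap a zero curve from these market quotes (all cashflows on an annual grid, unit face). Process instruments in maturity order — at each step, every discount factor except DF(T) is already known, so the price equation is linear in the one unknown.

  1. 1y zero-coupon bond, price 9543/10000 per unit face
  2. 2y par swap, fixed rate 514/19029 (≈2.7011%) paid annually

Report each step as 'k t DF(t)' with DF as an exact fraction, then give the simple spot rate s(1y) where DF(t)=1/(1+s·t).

step 1 [1y] zero: DF = P = 9543/10000 ≈ 0.954300
step 2 [2y] swap r/1=514/19029: DF=(1 − 514/19029·(0.954300))/(1+514/19029) = 4743/5000 ≈ 0.948600

1 1 9543/10000
2 2 4743/5000
s(1y) = (1/(9543/10000) − 1)/(1) = 457/9543 ≈ 4.7889%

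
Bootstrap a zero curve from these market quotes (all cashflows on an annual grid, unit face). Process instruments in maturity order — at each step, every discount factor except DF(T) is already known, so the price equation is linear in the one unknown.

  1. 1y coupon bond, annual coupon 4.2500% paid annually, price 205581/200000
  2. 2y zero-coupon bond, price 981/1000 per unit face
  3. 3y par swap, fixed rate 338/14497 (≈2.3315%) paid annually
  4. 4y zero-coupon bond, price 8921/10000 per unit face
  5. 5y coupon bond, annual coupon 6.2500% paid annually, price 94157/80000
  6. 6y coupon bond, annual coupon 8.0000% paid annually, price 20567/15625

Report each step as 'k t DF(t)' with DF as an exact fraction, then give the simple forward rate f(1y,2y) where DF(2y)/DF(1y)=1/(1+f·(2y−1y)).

step 1 [1y] bond c/1=17/400: DF=(205581/200000 − 17/400·(0))/(1+17/400) = 493/500 ≈ 0.986000
step 2 [2y] zero: DF = P = 981/1000 ≈ 0.981000
step 3 [3y] swap r/1=338/14497: DF=(1 − 338/14497·(0.986000+0.981000))/(1+338/14497) = 2331/2500 ≈ 0.932400
step 4 [4y] zero: DF = P = 8921/10000 ≈ 0.892100
step 5 [5y] bond c/1=1/16: DF=(94157/80000 − 1/16·(0.986000+0.981000+0.932400+0.892100))/(1+1/16) = 8847/10000 ≈ 0.884700
step 6 [6y] bond c/1=2/25: DF=(20567/15625 − 2/25·(0.986000+0.981000+0.932400+0.892100+0.884700))/(1+2/25) = 2181/2500 ≈ 0.872400

1 1 493/500
2 2 981/1000
3 3 2331/2500
4 4 8921/10000
5 5 8847/10000
6 6 2181/2500
f(1y,2y) = ((493/500)/(981/1000) − 1)/(1) = 5/981 ≈ 0.5097%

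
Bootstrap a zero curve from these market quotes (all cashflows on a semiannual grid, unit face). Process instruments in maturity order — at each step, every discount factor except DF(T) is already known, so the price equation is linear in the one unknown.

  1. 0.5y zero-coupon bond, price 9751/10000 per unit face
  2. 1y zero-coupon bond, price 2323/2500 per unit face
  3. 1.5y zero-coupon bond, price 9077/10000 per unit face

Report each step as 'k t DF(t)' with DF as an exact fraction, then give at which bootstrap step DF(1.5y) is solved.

step 1 [0.5y] zero: DF = P = 9751/10000 ≈ 0.975100
step 2 [1y] zero: DF = P = 2323/2500 ≈ 0.929200
step 3 [1.5y] zero: DF = P = 9077/10000 ≈ 0.907700

1 1/2 9751/10000
2 1 2323/2500
3 3/2 9077/10000
DF(1.5y) is solved at step 3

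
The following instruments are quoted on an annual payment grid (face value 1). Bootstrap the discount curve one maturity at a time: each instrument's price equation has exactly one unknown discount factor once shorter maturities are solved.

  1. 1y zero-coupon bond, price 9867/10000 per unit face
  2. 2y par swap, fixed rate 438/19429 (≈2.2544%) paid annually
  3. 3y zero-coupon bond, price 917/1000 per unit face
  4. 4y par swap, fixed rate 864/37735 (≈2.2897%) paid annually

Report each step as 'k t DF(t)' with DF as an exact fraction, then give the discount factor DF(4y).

1 1 9867/10000
2 2 4781/5000
3 3 917/1000
4 4 571/625
DF(4y) = 571/625 ≈ 0.913600

step 1 [1y] zero: DF = P = 9867/10000 ≈ 0.986700
step 2 [2y] swap r/1=438/19429: DF=(1 − 438/19429·(0.986700))/(1+438/19429) = 4781/5000 ≈ 0.956200
step 3 [3y] zero: DF = P = 917/1000 ≈ 0.917000
step 4 [4y] swap r/1=864/37735: DF=(1 − 864/37735·(0.986700+0.956200+0.917000))/(1+864/37735) = 571/625 ≈ 0.913600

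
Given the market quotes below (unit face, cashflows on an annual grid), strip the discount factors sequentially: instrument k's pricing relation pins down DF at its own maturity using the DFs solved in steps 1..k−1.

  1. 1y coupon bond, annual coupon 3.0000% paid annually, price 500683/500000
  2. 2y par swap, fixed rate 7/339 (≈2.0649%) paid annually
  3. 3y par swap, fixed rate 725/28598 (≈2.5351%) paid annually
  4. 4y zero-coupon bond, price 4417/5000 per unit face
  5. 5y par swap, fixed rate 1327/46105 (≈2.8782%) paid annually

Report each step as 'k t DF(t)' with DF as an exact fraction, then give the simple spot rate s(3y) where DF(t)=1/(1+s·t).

1 1 4861/5000
2 2 9601/10000
3 3 371/400
4 4 4417/5000
5 5 8673/10000
s(3y) = (1/(371/400) − 1)/(3) = 29/1113 ≈ 2.6056%

step 1 [1y] bond c/1=3/100: DF=(500683/500000 − 3/100·(0))/(1+3/100) = 4861/5000 ≈ 0.972200
step 2 [2y] swap r/1=7/339: DF=(1 − 7/339·(0.972200))/(1+7/339) = 9601/10000 ≈ 0.960100
step 3 [3y] swap r/1=725/28598: DF=(1 − 725/28598·(0.972200+0.960100))/(1+725/28598) = 371/400 ≈ 0.927500
step 4 [4y] zero: DF = P = 4417/5000 ≈ 0.883400
step 5 [5y] swap r/1=1327/46105: DF=(1 − 1327/46105·(0.972200+0.960100+0.927500+0.883400))/(1+1327/46105) = 8673/10000 ≈ 0.867300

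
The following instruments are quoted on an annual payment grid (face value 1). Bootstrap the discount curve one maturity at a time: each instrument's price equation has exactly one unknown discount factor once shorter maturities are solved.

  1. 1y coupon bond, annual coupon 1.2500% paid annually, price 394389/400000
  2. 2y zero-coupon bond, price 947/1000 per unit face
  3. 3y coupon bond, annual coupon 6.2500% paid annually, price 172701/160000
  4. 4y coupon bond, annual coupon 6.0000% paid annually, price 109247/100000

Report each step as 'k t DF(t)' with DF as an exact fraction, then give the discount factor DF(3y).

step 1 [1y] bond c/1=1/80: DF=(394389/400000 − 1/80·(0))/(1+1/80) = 4869/5000 ≈ 0.973800
step 2 [2y] zero: DF = P = 947/1000 ≈ 0.947000
step 3 [3y] bond c/1=1/16: DF=(172701/160000 − 1/16·(0.973800+0.947000))/(1+1/16) = 9029/10000 ≈ 0.902900
step 4 [4y] bond c/1=3/50: DF=(109247/100000 − 3/50·(0.973800+0.947000+0.902900))/(1+3/50) = 2177/2500 ≈ 0.870800

1 1 4869/5000
2 2 947/1000
3 3 9029/10000
4 4 2177/2500
DF(3y) = 9029/10000 ≈ 0.902900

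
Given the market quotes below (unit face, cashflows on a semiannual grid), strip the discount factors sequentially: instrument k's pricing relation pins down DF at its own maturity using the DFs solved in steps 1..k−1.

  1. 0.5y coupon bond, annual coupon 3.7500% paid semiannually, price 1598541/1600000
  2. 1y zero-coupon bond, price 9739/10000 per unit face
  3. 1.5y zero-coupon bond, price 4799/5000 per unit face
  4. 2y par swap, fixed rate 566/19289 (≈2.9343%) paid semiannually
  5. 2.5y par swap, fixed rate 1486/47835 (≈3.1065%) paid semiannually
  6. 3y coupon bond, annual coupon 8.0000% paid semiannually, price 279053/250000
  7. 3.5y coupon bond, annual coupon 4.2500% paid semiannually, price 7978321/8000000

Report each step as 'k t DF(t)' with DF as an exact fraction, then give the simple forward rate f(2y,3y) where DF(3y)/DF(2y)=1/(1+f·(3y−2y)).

1 1/2 9807/10000
2 1 9739/10000
3 3/2 4799/5000
4 2 4717/5000
5 5/2 9257/10000
6 3 8893/10000
7 7/2 1717/2000
f(2y,3y) = ((4717/5000)/(8893/10000) − 1)/(1) = 541/8893 ≈ 6.0834%

step 1 [0.5y] bond c/2=3/160: DF=(1598541/1600000 − 3/160·(0))/(1+3/160) = 9807/10000 ≈ 0.980700
step 2 [1y] zero: DF = P = 9739/10000 ≈ 0.973900
step 3 [1.5y] zero: DF = P = 4799/5000 ≈ 0.959800
step 4 [2y] swap r/2=283/19289: DF=(1 − 283/19289·(0.980700+0.973900+0.959800))/(1+283/19289) = 4717/5000 ≈ 0.943400
step 5 [2.5y] swap r/2=743/47835: DF=(1 − 743/47835·(0.980700+0.973900+0.959800+0.943400))/(1+743/47835) = 9257/10000 ≈ 0.925700
step 6 [3y] bond c/2=1/25: DF=(279053/250000 − 1/25·(0.980700+0.973900+0.959800+0.943400+0.925700))/(1+1/25) = 8893/10000 ≈ 0.889300
step 7 [3.5y] bond c/2=17/800: DF=(7978321/8000000 − 17/800·(0.980700+0.973900+0.959800+0.943400+0.925700+0.889300))/(1+17/800) = 1717/2000 ≈ 0.858500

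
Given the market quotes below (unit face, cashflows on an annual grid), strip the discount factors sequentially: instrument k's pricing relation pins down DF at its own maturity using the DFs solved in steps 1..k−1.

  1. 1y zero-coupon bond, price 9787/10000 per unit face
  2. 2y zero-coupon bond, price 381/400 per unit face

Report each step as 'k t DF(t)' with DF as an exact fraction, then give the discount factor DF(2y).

step 1 [1y] zero: DF = P = 9787/10000 ≈ 0.978700
step 2 [2y] zero: DF = P = 381/400 ≈ 0.952500

1 1 9787/10000
2 2 381/400
DF(2y) = 381/400 ≈ 0.952500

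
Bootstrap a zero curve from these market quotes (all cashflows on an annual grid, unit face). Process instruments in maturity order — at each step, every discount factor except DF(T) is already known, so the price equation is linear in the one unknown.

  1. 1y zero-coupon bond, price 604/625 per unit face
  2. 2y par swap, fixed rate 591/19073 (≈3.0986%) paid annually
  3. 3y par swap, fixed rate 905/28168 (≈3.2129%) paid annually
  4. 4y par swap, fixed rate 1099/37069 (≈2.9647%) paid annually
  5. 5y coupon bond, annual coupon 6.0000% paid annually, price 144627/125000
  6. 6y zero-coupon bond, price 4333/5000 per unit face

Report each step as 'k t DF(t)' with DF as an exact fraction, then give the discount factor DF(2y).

1 1 604/625
2 2 9409/10000
3 3 1819/2000
4 4 8901/10000
5 5 8817/10000
6 6 4333/5000
DF(2y) = 9409/10000 ≈ 0.940900

step 1 [1y] zero: DF = P = 604/625 ≈ 0.966400
step 2 [2y] swap r/1=591/19073: DF=(1 − 591/19073·(0.966400))/(1+591/19073) = 9409/10000 ≈ 0.940900
step 3 [3y] swap r/1=905/28168: DF=(1 − 905/28168·(0.966400+0.940900))/(1+905/28168) = 1819/2000 ≈ 0.909500
step 4 [4y] swap r/1=1099/37069: DF=(1 − 1099/37069·(0.966400+0.940900+0.909500))/(1+1099/37069) = 8901/10000 ≈ 0.890100
step 5 [5y] bond c/1=3/50: DF=(144627/125000 − 3/50·(0.966400+0.940900+0.909500+0.890100))/(1+3/50) = 8817/10000 ≈ 0.881700
step 6 [6y] zero: DF = P = 4333/5000 ≈ 0.866600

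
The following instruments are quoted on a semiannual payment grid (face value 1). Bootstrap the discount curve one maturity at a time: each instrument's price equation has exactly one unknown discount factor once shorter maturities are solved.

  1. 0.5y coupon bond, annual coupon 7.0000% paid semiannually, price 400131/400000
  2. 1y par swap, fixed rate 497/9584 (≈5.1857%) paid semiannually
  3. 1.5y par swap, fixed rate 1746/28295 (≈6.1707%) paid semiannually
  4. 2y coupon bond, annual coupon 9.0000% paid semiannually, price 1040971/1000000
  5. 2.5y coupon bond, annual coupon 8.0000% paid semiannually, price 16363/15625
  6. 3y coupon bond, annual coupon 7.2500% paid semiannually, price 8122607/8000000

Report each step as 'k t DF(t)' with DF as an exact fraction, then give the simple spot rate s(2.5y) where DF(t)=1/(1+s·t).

step 1 [0.5y] bond c/2=7/200: DF=(400131/400000 − 7/200·(0))/(1+7/200) = 1933/2000 ≈ 0.966500
step 2 [1y] swap r/2=497/19168: DF=(1 − 497/19168·(0.966500))/(1+497/19168) = 9503/10000 ≈ 0.950300
step 3 [1.5y] swap r/2=873/28295: DF=(1 − 873/28295·(0.966500+0.950300))/(1+873/28295) = 9127/10000 ≈ 0.912700
step 4 [2y] bond c/2=9/200: DF=(1040971/1000000 − 9/200·(0.966500+0.950300+0.912700))/(1+9/200) = 8743/10000 ≈ 0.874300
step 5 [2.5y] bond c/2=1/25: DF=(16363/15625 − 1/25·(0.966500+0.950300+0.912700+0.874300))/(1+1/25) = 1729/2000 ≈ 0.864500
step 6 [3y] bond c/2=29/800: DF=(8122607/8000000 − 29/800·(0.966500+0.950300+0.912700+0.874300+0.864500))/(1+29/800) = 41/50 ≈ 0.820000

1 1/2 1933/2000
2 1 9503/10000
3 3/2 9127/10000
4 2 8743/10000
5 5/2 1729/2000
6 3 41/50
s(2.5y) = (1/(1729/2000) − 1)/(5/2) = 542/8645 ≈ 6.2695%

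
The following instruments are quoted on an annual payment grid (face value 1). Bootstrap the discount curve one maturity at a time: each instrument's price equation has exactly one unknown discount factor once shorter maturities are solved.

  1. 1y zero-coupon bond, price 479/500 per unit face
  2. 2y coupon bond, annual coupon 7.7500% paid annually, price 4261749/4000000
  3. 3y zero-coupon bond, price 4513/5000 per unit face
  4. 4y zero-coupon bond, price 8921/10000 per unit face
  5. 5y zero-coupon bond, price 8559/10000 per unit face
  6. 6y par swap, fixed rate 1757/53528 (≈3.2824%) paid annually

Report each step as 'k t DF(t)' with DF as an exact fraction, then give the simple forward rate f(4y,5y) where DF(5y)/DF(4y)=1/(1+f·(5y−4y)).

1 1 479/500
2 2 9199/10000
3 3 4513/5000
4 4 8921/10000
5 5 8559/10000
6 6 8243/10000
f(4y,5y) = ((8921/10000)/(8559/10000) − 1)/(1) = 362/8559 ≈ 4.2295%

step 1 [1y] zero: DF = P = 479/500 ≈ 0.958000
step 2 [2y] bond c/1=31/400: DF=(4261749/4000000 − 31/400·(0.958000))/(1+31/400) = 9199/10000 ≈ 0.919900
step 3 [3y] zero: DF = P = 4513/5000 ≈ 0.902600
step 4 [4y] zero: DF = P = 8921/10000 ≈ 0.892100
step 5 [5y] zero: DF = P = 8559/10000 ≈ 0.855900
step 6 [6y] swap r/1=1757/53528: DF=(1 − 1757/53528·(0.958000+0.919900+0.902600+0.892100+0.855900))/(1+1757/53528) = 8243/10000 ≈ 0.824300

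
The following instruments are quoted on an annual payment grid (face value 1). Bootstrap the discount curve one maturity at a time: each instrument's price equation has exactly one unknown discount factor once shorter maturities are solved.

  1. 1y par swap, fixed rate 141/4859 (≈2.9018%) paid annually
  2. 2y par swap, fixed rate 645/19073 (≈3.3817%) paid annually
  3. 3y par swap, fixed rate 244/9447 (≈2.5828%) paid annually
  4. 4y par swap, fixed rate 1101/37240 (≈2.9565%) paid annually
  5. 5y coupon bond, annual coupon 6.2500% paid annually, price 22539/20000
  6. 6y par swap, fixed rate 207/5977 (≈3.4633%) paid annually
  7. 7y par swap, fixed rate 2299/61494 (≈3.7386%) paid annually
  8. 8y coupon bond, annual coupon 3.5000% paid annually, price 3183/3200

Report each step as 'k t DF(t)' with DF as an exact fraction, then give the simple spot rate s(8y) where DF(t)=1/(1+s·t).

1 1 4859/5000
2 2 1871/2000
3 3 2317/2500
4 4 8899/10000
5 5 526/625
6 6 8137/10000
7 7 7701/10000
8 8 7531/10000
s(8y) = (1/(7531/10000) − 1)/(8) = 2469/60248 ≈ 4.0981%

step 1 [1y] swap r/1=141/4859: DF=(1 − 141/4859·(0))/(1+141/4859) = 4859/5000 ≈ 0.971800
step 2 [2y] swap r/1=645/19073: DF=(1 − 645/19073·(0.971800))/(1+645/19073) = 1871/2000 ≈ 0.935500
step 3 [3y] swap r/1=244/9447: DF=(1 − 244/9447·(0.971800+0.935500))/(1+244/9447) = 2317/2500 ≈ 0.926800
step 4 [4y] swap r/1=1101/37240: DF=(1 − 1101/37240·(0.971800+0.935500+0.926800))/(1+1101/37240) = 8899/10000 ≈ 0.889900
step 5 [5y] bond c/1=1/16: DF=(22539/20000 − 1/16·(0.971800+0.935500+0.926800+0.889900))/(1+1/16) = 526/625 ≈ 0.841600
step 6 [6y] swap r/1=207/5977: DF=(1 − 207/5977·(0.971800+0.935500+0.926800+0.889900+0.841600))/(1+207/5977) = 8137/10000 ≈ 0.813700
step 7 [7y] swap r/1=2299/61494: DF=(1 − 2299/61494·(0.971800+0.935500+0.926800+0.889900+0.841600+0.813700))/(1+2299/61494) = 7701/10000 ≈ 0.770100
step 8 [8y] bond c/1=7/200: DF=(3183/3200 − 7/200·(0.971800+0.935500+0.926800+0.889900+0.841600+0.813700+0.770100))/(1+7/200) = 7531/10000 ≈ 0.753100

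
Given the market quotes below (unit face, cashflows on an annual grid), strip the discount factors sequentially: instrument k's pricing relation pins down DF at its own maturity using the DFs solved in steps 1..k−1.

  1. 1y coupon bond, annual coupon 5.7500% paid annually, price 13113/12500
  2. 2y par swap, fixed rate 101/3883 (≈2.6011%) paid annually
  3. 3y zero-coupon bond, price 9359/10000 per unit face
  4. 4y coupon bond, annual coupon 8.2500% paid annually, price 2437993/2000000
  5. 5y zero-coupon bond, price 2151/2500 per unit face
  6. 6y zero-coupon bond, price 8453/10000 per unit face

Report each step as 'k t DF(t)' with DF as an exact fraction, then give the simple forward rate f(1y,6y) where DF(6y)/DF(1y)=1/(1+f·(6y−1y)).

1 1 124/125
2 2 1899/2000
3 3 9359/10000
4 4 2267/2500
5 5 2151/2500
6 6 8453/10000
f(1y,6y) = ((124/125)/(8453/10000) − 1)/(5) = 1467/42265 ≈ 3.4710%

step 1 [1y] bond c/1=23/400: DF=(13113/12500 − 23/400·(0))/(1+23/400) = 124/125 ≈ 0.992000
step 2 [2y] swap r/1=101/3883: DF=(1 − 101/3883·(0.992000))/(1+101/3883) = 1899/2000 ≈ 0.949500
step 3 [3y] zero: DF = P = 9359/10000 ≈ 0.935900
step 4 [4y] bond c/1=33/400: DF=(2437993/2000000 − 33/400·(0.992000+0.949500+0.935900))/(1+33/400) = 2267/2500 ≈ 0.906800
step 5 [5y] zero: DF = P = 2151/2500 ≈ 0.860400
step 6 [6y] zero: DF = P = 8453/10000 ≈ 0.845300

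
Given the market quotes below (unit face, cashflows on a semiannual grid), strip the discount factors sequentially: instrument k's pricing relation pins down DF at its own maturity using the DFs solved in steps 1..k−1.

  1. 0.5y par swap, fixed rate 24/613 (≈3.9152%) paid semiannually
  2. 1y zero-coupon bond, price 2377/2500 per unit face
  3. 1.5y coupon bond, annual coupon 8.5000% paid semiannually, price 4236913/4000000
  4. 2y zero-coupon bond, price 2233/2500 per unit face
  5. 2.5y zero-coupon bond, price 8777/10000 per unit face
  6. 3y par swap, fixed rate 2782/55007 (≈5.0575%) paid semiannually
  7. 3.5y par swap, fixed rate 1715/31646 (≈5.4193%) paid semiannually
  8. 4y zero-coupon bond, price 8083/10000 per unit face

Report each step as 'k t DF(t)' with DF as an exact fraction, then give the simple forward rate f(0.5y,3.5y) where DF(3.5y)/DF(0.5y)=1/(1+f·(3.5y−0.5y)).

step 1 [0.5y] swap r/2=12/613: DF=(1 − 12/613·(0))/(1+12/613) = 613/625 ≈ 0.980800
step 2 [1y] zero: DF = P = 2377/2500 ≈ 0.950800
step 3 [1.5y] bond c/2=17/400: DF=(4236913/4000000 − 17/400·(0.980800+0.950800))/(1+17/400) = 9373/10000 ≈ 0.937300
step 4 [2y] zero: DF = P = 2233/2500 ≈ 0.893200
step 5 [2.5y] zero: DF = P = 8777/10000 ≈ 0.877700
step 6 [3y] swap r/2=1391/55007: DF=(1 − 1391/55007·(0.980800+0.950800+0.937300+0.893200+0.877700))/(1+1391/55007) = 8609/10000 ≈ 0.860900
step 7 [3.5y] swap r/2=1715/63292: DF=(1 − 1715/63292·(0.980800+0.950800+0.937300+0.893200+0.877700+0.860900))/(1+1715/63292) = 1657/2000 ≈ 0.828500
step 8 [4y] zero: DF = P = 8083/10000 ≈ 0.808300

1 1/2 613/625
2 1 2377/2500
3 3/2 9373/10000
4 2 2233/2500
5 5/2 8777/10000
6 3 8609/10000
7 7/2 1657/2000
8 4 8083/10000
f(0.5y,3.5y) = ((613/625)/(1657/2000) − 1)/(3) = 1523/24855 ≈ 6.1275%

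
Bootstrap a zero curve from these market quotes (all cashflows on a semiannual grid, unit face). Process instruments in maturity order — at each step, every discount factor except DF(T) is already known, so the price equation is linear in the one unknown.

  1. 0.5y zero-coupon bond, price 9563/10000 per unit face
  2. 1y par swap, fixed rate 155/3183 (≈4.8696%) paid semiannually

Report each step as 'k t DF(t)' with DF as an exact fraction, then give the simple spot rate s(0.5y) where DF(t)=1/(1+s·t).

1 1/2 9563/10000
2 1 1907/2000
s(0.5y) = (1/(9563/10000) − 1)/(1/2) = 874/9563 ≈ 9.1394%

step 1 [0.5y] zero: DF = P = 9563/10000 ≈ 0.956300
step 2 [1y] swap r/2=155/6366: DF=(1 − 155/6366·(0.956300))/(1+155/6366) = 1907/2000 ≈ 0.953500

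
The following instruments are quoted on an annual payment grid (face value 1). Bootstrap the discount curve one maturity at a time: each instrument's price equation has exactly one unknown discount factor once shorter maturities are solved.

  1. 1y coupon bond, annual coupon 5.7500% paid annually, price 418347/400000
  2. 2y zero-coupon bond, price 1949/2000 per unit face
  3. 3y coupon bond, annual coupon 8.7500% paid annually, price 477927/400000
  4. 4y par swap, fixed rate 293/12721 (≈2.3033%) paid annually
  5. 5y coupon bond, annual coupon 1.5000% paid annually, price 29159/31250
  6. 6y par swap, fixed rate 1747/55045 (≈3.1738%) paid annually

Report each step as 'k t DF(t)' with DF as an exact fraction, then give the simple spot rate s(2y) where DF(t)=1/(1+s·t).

1 1 989/1000
2 2 1949/2000
3 3 9407/10000
4 4 9121/10000
5 5 8629/10000
6 6 8253/10000
s(2y) = (1/(1949/2000) − 1)/(2) = 51/3898 ≈ 1.3084%

step 1 [1y] bond c/1=23/400: DF=(418347/400000 − 23/400·(0))/(1+23/400) = 989/1000 ≈ 0.989000
step 2 [2y] zero: DF = P = 1949/2000 ≈ 0.974500
step 3 [3y] bond c/1=7/80: DF=(477927/400000 − 7/80·(0.989000+0.974500))/(1+7/80) = 9407/10000 ≈ 0.940700
step 4 [4y] swap r/1=293/12721: DF=(1 − 293/12721·(0.989000+0.974500+0.940700))/(1+293/12721) = 9121/10000 ≈ 0.912100
step 5 [5y] bond c/1=3/200: DF=(29159/31250 − 3/200·(0.989000+0.974500+0.940700+0.912100))/(1+3/200) = 8629/10000 ≈ 0.862900
step 6 [6y] swap r/1=1747/55045: DF=(1 − 1747/55045·(0.989000+0.974500+0.940700+0.912100+0.862900))/(1+1747/55045) = 8253/10000 ≈ 0.825300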